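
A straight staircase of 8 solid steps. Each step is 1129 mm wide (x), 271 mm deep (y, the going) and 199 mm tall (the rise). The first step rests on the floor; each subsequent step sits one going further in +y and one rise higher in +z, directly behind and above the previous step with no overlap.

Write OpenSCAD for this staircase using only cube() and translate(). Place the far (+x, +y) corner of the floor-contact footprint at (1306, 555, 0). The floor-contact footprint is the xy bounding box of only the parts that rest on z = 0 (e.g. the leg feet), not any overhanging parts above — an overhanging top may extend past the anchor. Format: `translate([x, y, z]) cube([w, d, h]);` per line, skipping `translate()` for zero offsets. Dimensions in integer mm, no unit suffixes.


translate([177, 284, 0]) cube([1129, 271, 199]);
translate([177, 555, 199]) cube([1129, 271, 199]);
translate([177, 826, 398]) cube([1129, 271, 199]);
translate([177, 1097, 597]) cube([1129, 271, 199]);
translate([177, 1368, 796]) cube([1129, 271, 199]);
translate([177, 1639, 995]) cube([1129, 271, 199]);
translate([177, 1910, 1194]) cube([1129, 271, 199]);
translate([177, 2181, 1393]) cube([1129, 271, 199]);


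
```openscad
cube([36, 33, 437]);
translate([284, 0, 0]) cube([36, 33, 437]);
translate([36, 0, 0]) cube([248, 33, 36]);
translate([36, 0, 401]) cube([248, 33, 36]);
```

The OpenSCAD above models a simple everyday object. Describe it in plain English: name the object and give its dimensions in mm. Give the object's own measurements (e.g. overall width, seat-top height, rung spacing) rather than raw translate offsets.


A rectangular picture frame lying in the x–z plane (depth along y). The opening is 248 mm wide (x) by 365 mm tall (z), surrounded by a border 36 mm wide on all four sides. The frame is 33 mm deep and is made of two full-height vertical stiles with two horizontal rails fitted between them.


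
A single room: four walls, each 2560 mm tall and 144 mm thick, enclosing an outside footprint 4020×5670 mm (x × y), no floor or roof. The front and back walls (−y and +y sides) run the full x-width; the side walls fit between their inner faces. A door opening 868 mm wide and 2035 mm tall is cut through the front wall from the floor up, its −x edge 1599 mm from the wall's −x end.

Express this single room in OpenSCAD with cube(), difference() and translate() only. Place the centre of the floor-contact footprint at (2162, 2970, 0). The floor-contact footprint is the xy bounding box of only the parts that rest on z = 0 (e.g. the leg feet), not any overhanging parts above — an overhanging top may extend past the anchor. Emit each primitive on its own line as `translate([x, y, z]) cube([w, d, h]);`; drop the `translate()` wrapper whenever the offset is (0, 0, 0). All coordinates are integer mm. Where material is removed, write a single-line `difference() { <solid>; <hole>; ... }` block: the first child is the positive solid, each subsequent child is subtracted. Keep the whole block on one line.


difference() { translate([152, 135, 0]) cube([4020, 144, 2560]); translate([1751, 135, 0]) cube([868, 144, 2035]); }
translate([152, 5661, 0]) cube([4020, 144, 2560]);
translate([152, 279, 0]) cube([144, 5382, 2560]);
translate([4028, 279, 0]) cube([144, 5382, 2560]);


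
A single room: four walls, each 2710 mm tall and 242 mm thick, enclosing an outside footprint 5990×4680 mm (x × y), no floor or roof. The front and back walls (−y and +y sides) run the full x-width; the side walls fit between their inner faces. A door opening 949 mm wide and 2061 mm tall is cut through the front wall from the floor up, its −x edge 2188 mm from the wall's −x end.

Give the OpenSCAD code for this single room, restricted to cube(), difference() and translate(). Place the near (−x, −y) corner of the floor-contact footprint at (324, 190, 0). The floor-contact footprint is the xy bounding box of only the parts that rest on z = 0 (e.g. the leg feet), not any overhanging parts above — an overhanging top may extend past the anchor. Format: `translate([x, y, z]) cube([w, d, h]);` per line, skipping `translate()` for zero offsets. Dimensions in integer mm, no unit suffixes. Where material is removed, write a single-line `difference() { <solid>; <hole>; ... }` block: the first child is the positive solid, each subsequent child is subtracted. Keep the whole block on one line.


difference() { translate([324, 190, 0]) cube([5990, 242, 2710]); translate([2512, 190, 0]) cube([949, 242, 2061]); }
translate([324, 4628, 0]) cube([5990, 242, 2710]);
translate([324, 432, 0]) cube([242, 4196, 2710]);
translate([6072, 432, 0]) cube([242, 4196, 2710]);


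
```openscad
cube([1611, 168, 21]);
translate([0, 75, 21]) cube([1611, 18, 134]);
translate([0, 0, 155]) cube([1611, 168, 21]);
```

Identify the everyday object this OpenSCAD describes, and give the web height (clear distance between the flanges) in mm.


An I-beam. The web height is 134 mm.

Two wide flanges with a thin centred web — an I-beam. Overall 176 mm minus two 21 mm flanges gives a web of 176 − 2·21 = 134 mm.


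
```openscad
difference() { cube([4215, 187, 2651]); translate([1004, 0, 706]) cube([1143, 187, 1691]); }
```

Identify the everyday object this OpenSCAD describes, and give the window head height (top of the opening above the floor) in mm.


A wall with a window opening. The window head height is 2397 mm.

A wall with a rectangular opening subtracted — a window. Sill at z = 706, opening 1691 mm tall, so the head is at 706 + 1691 = 2397 mm.


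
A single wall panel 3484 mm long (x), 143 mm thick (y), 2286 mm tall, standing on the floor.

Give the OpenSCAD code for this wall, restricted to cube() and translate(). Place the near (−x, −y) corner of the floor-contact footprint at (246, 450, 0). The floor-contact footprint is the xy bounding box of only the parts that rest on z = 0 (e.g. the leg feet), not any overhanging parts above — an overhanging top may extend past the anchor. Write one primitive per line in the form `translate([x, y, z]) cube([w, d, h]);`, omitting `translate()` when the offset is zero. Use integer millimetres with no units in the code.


translate([246, 450, 0]) cube([3484, 143, 2286]);


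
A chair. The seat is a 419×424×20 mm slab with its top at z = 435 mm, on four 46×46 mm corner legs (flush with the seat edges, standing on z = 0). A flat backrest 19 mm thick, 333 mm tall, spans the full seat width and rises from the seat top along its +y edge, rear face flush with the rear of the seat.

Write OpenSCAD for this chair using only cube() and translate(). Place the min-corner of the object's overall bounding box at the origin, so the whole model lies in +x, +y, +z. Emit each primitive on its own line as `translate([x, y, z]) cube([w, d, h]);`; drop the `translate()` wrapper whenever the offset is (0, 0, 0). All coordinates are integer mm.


translate([0, 0, 415]) cube([419, 424, 20]);
cube([46, 46, 415]);
translate([373, 0, 0]) cube([46, 46, 415]);
translate([0, 378, 0]) cube([46, 46, 415]);
translate([373, 378, 0]) cube([46, 46, 415]);
translate([0, 405, 435]) cube([419, 19, 333]);


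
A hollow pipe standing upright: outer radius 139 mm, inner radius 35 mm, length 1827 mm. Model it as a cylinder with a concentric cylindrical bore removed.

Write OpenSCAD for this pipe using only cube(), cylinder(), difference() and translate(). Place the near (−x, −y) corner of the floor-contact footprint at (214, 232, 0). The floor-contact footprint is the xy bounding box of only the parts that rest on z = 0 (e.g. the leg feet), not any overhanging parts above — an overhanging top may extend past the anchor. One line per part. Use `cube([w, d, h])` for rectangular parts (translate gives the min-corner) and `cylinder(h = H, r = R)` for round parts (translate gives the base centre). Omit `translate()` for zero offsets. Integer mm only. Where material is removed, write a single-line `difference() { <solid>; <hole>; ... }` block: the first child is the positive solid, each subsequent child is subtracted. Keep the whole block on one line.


difference() { translate([353, 371, 0]) cylinder(h = 1827, r = 139); translate([353, 371, 0]) cylinder(h = 1827, r = 35); }


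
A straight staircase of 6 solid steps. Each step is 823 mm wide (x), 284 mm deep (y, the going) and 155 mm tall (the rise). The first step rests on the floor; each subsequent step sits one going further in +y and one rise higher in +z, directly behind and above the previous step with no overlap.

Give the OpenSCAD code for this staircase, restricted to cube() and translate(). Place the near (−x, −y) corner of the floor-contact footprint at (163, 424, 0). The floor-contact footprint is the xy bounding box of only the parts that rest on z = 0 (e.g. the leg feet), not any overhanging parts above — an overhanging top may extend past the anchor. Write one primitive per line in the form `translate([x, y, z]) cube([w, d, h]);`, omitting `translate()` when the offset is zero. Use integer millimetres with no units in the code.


translate([163, 424, 0]) cube([823, 284, 155]);
translate([163, 708, 155]) cube([823, 284, 155]);
translate([163, 992, 310]) cube([823, 284, 155]);
translate([163, 1276, 465]) cube([823, 284, 155]);
translate([163, 1560, 620]) cube([823, 284, 155]);
translate([163, 1844, 775]) cube([823, 284, 155]);


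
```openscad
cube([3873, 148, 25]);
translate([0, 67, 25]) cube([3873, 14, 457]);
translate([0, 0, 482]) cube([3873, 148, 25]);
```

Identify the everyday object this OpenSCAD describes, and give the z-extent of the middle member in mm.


An I-beam. The web height is 457 mm.

Two wide flanges with a thin centred web — an I-beam. Overall 507 mm minus two 25 mm flanges gives a web of 507 − 2·25 = 457 mm.


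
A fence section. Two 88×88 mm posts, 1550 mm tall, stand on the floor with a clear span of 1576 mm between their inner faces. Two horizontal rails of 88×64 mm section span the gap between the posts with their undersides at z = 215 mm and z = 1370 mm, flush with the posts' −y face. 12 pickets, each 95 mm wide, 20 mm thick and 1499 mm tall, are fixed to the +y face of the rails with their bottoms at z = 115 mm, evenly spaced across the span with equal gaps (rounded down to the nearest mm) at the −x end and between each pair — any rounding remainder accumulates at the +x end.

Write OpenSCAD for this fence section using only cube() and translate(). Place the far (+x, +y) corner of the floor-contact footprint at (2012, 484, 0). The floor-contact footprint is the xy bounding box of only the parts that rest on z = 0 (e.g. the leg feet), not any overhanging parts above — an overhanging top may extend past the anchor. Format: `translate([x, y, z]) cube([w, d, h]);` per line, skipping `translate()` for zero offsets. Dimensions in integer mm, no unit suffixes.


translate([260, 396, 0]) cube([88, 88, 1550]);
translate([1924, 396, 0]) cube([88, 88, 1550]);
translate([348, 396, 215]) cube([1576, 88, 64]);
translate([348, 396, 1370]) cube([1576, 88, 64]);
translate([381, 484, 115]) cube([95, 20, 1499]);
translate([509, 484, 115]) cube([95, 20, 1499]);
translate([637, 484, 115]) cube([95, 20, 1499]);
translate([765, 484, 115]) cube([95, 20, 1499]);
translate([893, 484, 115]) cube([95, 20, 1499]);
translate([1021, 484, 115]) cube([95, 20, 1499]);
translate([1149, 484, 115]) cube([95, 20, 1499]);
translate([1277, 484, 115]) cube([95, 20, 1499]);
translate([1405, 484, 115]) cube([95, 20, 1499]);
translate([1533, 484, 115]) cube([95, 20, 1499]);
translate([1661, 484, 115]) cube([95, 20, 1499]);
translate([1789, 484, 115]) cube([95, 20, 1499]);


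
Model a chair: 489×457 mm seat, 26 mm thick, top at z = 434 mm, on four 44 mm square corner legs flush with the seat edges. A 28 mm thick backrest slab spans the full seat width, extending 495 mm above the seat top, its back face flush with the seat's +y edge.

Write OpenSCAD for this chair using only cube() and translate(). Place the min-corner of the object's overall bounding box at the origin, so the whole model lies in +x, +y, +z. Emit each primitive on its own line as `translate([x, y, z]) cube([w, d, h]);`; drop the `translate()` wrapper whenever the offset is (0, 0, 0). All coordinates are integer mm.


// leg_h = 434 - 26 = 408
translate([0, 0, 408]) cube([489, 457, 26]);
cube([44, 44, 408]);
translate([445, 0, 0]) cube([44, 44, 408]);
translate([0, 413, 0]) cube([44, 44, 408]);
translate([445, 413, 0]) cube([44, 44, 408]);
translate([0, 429, 434]) cube([489, 28, 495]);


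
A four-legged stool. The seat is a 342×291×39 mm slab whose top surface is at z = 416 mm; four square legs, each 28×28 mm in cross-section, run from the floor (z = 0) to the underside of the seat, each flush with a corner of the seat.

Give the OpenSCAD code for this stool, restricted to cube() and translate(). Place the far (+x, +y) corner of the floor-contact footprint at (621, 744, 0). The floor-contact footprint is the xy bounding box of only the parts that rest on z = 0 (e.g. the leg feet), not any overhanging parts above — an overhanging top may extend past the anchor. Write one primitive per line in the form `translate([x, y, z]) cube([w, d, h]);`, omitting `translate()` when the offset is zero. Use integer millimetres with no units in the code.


translate([279, 453, 377]) cube([342, 291, 39]);
translate([279, 453, 0]) cube([28, 28, 377]);
translate([593, 453, 0]) cube([28, 28, 377]);
translate([279, 716, 0]) cube([28, 28, 377]);
translate([593, 716, 0]) cube([28, 28, 377]);


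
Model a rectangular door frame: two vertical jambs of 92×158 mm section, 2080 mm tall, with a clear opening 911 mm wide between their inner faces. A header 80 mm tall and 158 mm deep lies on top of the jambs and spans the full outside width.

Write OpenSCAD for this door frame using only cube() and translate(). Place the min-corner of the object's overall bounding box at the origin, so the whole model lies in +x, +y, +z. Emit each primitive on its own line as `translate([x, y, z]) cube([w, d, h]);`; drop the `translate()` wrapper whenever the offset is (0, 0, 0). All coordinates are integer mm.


cube([92, 158, 2080]);
translate([1003, 0, 0]) cube([92, 158, 2080]);
translate([0, 0, 2080]) cube([1095, 158, 80]);


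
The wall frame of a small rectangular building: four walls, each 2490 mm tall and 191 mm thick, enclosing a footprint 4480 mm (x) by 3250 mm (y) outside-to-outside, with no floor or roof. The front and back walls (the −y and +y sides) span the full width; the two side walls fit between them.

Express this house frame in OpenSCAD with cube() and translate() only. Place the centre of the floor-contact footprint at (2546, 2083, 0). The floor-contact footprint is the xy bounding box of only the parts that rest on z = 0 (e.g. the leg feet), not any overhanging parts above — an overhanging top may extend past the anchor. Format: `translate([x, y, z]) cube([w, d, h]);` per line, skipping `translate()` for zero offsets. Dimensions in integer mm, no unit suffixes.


translate([306, 458, 0]) cube([4480, 191, 2490]);
translate([306, 3517, 0]) cube([4480, 191, 2490]);
translate([306, 649, 0]) cube([191, 2868, 2490]);
translate([4595, 649, 0]) cube([191, 2868, 2490]);


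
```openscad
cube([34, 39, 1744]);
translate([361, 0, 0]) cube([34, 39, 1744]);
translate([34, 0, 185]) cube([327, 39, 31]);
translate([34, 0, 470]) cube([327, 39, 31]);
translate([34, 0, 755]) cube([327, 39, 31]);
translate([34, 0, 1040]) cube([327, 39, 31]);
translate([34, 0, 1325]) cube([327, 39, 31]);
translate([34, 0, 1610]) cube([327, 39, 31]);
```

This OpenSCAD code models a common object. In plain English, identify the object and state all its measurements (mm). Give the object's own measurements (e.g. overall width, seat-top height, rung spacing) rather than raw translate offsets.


A straight ladder. Two 34×39 mm vertical rails, 1744 mm tall, stand 395 mm apart (outside-to-outside) with their front faces coplanar on the −y side. 6 rungs, each 39 mm deep and 31 mm tall, span between the inner faces of the rails, front faces flush with the rails. The lowest rung's underside is at z = 185 mm and rungs are spaced 285 mm apart (underside to underside).


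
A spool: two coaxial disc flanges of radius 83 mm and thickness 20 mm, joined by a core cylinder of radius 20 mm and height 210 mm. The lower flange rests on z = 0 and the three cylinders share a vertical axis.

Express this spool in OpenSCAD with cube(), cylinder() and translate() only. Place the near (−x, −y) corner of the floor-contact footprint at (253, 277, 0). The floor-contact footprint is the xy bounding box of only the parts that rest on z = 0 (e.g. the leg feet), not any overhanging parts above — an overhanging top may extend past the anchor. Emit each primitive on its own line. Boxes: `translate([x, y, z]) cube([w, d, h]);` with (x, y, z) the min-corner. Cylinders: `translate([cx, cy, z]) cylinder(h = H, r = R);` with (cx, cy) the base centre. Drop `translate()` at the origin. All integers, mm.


translate([336, 360, 0]) cylinder(h = 20, r = 83);
translate([336, 360, 20]) cylinder(h = 210, r = 20);
translate([336, 360, 230]) cylinder(h = 20, r = 83);


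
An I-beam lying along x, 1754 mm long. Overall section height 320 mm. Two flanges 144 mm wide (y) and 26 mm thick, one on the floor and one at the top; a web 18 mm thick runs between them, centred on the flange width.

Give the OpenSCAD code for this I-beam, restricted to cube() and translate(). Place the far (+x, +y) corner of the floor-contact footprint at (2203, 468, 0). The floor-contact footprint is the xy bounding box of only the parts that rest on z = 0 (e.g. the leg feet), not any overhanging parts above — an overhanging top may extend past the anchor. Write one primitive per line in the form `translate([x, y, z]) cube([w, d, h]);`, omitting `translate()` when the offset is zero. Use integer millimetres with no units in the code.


translate([449, 324, 0]) cube([1754, 144, 26]);
translate([449, 387, 26]) cube([1754, 18, 268]);
translate([449, 324, 294]) cube([1754, 144, 26]);


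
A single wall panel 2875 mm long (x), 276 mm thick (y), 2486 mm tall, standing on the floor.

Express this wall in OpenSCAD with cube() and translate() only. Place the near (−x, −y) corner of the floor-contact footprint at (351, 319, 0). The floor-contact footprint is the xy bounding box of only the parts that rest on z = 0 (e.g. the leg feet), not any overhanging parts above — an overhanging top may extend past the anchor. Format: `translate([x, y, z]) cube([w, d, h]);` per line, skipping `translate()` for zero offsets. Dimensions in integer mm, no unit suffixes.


translate([351, 319, 0]) cube([2875, 276, 2486]);


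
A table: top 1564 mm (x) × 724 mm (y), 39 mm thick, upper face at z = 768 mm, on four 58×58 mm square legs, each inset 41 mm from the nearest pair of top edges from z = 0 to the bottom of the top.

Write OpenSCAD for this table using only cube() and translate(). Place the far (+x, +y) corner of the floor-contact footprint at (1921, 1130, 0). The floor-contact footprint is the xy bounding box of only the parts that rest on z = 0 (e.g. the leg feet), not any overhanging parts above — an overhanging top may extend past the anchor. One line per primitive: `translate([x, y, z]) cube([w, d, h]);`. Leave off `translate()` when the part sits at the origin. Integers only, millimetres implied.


translate([398, 447, 729]) cube([1564, 724, 39]);
translate([439, 488, 0]) cube([58, 58, 729]);
translate([1863, 488, 0]) cube([58, 58, 729]);
translate([439, 1072, 0]) cube([58, 58, 729]);
translate([1863, 1072, 0]) cube([58, 58, 729]);


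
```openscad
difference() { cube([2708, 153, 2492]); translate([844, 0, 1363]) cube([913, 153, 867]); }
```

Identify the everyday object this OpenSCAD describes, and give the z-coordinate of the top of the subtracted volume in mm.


A wall with a window opening. The window head height is 2230 mm.

A wall with a rectangular opening subtracted — a window. Sill at z = 1363, opening 867 mm tall, so the head is at 1363 + 867 = 2230 mm.


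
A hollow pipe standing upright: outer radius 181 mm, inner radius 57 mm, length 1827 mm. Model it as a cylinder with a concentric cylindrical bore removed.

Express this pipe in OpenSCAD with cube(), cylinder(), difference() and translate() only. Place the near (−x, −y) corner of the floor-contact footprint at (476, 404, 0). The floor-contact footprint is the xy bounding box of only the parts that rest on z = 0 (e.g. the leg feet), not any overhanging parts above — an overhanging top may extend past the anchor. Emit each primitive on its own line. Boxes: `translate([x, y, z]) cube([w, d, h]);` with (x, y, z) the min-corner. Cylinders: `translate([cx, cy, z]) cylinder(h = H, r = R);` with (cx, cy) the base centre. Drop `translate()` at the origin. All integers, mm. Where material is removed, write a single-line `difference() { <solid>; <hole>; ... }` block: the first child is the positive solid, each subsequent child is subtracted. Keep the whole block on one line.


difference() { translate([657, 585, 0]) cylinder(h = 1827, r = 181); translate([657, 585, 0]) cylinder(h = 1827, r = 57); }


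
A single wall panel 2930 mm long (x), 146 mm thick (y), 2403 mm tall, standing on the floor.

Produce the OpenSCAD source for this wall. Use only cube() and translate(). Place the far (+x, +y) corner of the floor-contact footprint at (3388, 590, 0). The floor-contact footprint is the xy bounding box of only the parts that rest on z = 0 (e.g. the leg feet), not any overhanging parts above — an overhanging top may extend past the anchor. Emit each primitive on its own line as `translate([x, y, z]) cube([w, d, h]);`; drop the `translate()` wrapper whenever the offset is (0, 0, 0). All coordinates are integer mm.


translate([458, 444, 0]) cube([2930, 146, 2403]);


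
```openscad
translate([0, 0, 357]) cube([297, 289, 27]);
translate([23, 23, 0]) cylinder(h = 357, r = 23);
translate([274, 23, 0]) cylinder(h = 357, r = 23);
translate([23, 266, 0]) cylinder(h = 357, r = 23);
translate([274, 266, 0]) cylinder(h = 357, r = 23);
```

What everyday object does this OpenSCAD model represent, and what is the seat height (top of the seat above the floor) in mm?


A stool. The seat height is 384 mm.

A 297×289×27 slab at z = 357 on four corner cylinders — a stool. The seat top is 357 + 27 = 384 mm.


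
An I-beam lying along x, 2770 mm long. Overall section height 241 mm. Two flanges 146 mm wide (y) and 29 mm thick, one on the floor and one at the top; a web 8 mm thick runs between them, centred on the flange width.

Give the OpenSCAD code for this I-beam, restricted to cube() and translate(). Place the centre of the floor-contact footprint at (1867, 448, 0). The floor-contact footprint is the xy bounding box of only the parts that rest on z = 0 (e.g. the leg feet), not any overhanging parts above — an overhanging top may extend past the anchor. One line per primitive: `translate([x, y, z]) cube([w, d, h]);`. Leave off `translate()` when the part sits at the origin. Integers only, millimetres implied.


translate([482, 375, 0]) cube([2770, 146, 29]);
translate([482, 444, 29]) cube([2770, 8, 183]);
translate([482, 375, 212]) cube([2770, 146, 29]);


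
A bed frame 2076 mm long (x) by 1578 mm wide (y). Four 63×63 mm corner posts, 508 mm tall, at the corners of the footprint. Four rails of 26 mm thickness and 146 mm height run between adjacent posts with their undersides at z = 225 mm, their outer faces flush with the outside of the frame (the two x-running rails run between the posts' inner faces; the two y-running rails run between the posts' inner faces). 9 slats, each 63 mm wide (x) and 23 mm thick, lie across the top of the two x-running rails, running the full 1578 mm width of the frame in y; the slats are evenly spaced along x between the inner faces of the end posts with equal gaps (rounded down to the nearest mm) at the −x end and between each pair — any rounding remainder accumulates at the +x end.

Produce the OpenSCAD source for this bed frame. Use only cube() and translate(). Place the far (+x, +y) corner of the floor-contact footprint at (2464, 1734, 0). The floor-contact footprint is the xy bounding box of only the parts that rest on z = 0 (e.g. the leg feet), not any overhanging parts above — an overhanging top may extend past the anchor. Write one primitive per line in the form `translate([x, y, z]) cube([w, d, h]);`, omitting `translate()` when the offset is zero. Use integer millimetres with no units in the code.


translate([388, 156, 0]) cube([63, 63, 508]);
translate([388, 1671, 0]) cube([63, 63, 508]);
translate([2401, 156, 0]) cube([63, 63, 508]);
translate([2401, 1671, 0]) cube([63, 63, 508]);
translate([451, 156, 225]) cube([1950, 26, 146]);
translate([451, 1708, 225]) cube([1950, 26, 146]);
translate([388, 219, 225]) cube([26, 1452, 146]);
translate([2438, 219, 225]) cube([26, 1452, 146]);
translate([589, 156, 371]) cube([63, 1578, 23]);
translate([790, 156, 371]) cube([63, 1578, 23]);
translate([991, 156, 371]) cube([63, 1578, 23]);
translate([1192, 156, 371]) cube([63, 1578, 23]);
translate([1393, 156, 371]) cube([63, 1578, 23]);
translate([1594, 156, 371]) cube([63, 1578, 23]);
translate([1795, 156, 371]) cube([63, 1578, 23]);
translate([1996, 156, 371]) cube([63, 1578, 23]);
translate([2197, 156, 371]) cube([63, 1578, 23]);


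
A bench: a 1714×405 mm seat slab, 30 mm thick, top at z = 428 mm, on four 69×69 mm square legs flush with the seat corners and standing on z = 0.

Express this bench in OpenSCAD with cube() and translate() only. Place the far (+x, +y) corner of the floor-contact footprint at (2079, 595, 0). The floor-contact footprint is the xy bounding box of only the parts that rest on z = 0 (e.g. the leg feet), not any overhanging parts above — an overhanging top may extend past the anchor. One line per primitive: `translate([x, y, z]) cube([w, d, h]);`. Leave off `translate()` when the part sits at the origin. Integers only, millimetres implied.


// leg_h = 428 − 30 = 398
translate([365, 190, 398]) cube([1714, 405, 30]);
translate([365, 190, 0]) cube([69, 69, 398]);
translate([365, 526, 0]) cube([69, 69, 398]);
translate([2010, 190, 0]) cube([69, 69, 398]);
translate([2010, 526, 0]) cube([69, 69, 398]);


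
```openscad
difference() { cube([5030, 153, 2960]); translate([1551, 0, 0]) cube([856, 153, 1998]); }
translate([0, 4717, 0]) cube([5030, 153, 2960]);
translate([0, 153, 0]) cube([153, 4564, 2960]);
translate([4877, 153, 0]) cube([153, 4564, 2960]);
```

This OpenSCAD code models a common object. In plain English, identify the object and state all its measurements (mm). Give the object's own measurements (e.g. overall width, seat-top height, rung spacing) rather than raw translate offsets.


A single room: four walls, each 2960 mm tall and 153 mm thick, enclosing an outside footprint 5030×4870 mm (x × y), no floor or roof. The front and back walls (−y and +y sides) run the full x-width; the side walls fit between their inner faces. A door opening 856 mm wide and 1998 mm tall is cut through the front wall from the floor up, its −x edge 1551 mm from the wall's −x end.


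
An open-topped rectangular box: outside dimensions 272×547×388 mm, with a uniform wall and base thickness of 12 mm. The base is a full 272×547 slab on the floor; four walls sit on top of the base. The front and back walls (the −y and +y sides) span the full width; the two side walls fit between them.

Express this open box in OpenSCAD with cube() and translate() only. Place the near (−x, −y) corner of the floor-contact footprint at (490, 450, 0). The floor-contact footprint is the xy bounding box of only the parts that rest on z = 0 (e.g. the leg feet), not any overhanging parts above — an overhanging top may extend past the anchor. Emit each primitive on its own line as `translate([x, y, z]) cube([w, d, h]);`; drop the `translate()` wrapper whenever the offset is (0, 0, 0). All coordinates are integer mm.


translate([490, 450, 0]) cube([272, 547, 12]);
translate([490, 450, 12]) cube([272, 12, 376]);
translate([490, 985, 12]) cube([272, 12, 376]);
translate([490, 462, 12]) cube([12, 523, 376]);
translate([750, 462, 12]) cube([12, 523, 376]);


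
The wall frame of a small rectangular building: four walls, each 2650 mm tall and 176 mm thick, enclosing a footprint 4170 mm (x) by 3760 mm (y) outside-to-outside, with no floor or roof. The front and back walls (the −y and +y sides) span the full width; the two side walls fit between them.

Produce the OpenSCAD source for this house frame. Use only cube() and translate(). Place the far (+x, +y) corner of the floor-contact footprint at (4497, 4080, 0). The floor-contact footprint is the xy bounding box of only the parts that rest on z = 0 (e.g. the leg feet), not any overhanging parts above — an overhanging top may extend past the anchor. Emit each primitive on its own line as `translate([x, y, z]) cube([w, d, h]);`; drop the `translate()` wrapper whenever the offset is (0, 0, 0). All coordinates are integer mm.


translate([327, 320, 0]) cube([4170, 176, 2650]);
translate([327, 3904, 0]) cube([4170, 176, 2650]);
translate([327, 496, 0]) cube([176, 3408, 2650]);
translate([4321, 496, 0]) cube([176, 3408, 2650]);


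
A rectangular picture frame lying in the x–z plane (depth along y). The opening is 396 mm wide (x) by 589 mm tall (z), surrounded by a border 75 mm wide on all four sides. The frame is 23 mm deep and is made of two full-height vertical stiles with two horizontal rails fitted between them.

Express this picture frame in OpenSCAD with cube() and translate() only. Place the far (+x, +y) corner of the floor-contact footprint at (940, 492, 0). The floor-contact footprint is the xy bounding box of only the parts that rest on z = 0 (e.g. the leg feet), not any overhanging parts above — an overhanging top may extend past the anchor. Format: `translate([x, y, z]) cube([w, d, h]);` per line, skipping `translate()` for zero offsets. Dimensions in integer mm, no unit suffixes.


translate([394, 469, 0]) cube([75, 23, 739]);
translate([865, 469, 0]) cube([75, 23, 739]);
translate([469, 469, 0]) cube([396, 23, 75]);
translate([469, 469, 664]) cube([396, 23, 75]);


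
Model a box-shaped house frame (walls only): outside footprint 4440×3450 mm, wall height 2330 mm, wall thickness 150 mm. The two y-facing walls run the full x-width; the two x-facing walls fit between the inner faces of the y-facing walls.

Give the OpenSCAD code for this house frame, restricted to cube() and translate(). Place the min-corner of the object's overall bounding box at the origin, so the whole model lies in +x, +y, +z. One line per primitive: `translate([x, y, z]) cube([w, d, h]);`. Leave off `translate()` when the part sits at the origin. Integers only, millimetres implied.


cube([4440, 150, 2330]);
translate([0, 3300, 0]) cube([4440, 150, 2330]);
translate([0, 150, 0]) cube([150, 3150, 2330]);
translate([4290, 150, 0]) cube([150, 3150, 2330]);


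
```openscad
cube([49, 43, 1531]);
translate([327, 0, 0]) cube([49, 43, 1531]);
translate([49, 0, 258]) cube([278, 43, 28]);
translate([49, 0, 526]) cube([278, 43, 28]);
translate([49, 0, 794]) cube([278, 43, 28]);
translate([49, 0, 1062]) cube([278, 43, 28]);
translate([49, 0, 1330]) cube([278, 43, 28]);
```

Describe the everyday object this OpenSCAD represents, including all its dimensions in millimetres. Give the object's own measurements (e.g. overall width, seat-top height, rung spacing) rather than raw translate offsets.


A straight ladder. Two 49×43 mm vertical rails, 1531 mm tall, stand 376 mm apart (outside-to-outside) with their front faces coplanar on the −y side. 5 rungs, each 43 mm deep and 28 mm tall, span between the inner faces of the rails, front faces flush with the rails. The lowest rung's underside is at z = 258 mm and rungs are spaced 268 mm apart (underside to underside).


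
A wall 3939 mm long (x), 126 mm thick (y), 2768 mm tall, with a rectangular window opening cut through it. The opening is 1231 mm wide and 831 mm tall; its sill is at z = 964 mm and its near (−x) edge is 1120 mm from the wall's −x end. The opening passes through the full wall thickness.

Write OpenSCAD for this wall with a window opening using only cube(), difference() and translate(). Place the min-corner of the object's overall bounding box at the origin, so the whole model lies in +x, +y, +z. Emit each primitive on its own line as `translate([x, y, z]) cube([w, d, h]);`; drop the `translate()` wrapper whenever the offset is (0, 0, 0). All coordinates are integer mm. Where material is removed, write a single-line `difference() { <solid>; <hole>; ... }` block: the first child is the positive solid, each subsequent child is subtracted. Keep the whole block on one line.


difference() { cube([3939, 126, 2768]); translate([1120, 0, 964]) cube([1231, 126, 831]); }


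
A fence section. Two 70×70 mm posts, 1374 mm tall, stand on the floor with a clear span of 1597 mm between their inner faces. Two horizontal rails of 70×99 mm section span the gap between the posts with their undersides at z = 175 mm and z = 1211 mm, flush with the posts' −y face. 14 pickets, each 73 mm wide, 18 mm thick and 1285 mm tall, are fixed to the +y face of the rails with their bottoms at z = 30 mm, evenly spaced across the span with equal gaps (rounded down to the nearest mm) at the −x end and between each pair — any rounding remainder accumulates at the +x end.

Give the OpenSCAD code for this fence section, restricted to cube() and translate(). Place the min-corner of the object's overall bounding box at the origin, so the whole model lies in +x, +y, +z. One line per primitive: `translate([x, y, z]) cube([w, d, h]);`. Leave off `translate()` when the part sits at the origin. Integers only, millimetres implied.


cube([70, 70, 1374]);
translate([1667, 0, 0]) cube([70, 70, 1374]);
translate([70, 0, 175]) cube([1597, 70, 99]);
translate([70, 0, 1211]) cube([1597, 70, 99]);
translate([108, 70, 30]) cube([73, 18, 1285]);
translate([219, 70, 30]) cube([73, 18, 1285]);
translate([330, 70, 30]) cube([73, 18, 1285]);
translate([441, 70, 30]) cube([73, 18, 1285]);
translate([552, 70, 30]) cube([73, 18, 1285]);
translate([663, 70, 30]) cube([73, 18, 1285]);
translate([774, 70, 30]) cube([73, 18, 1285]);
translate([885, 70, 30]) cube([73, 18, 1285]);
translate([996, 70, 30]) cube([73, 18, 1285]);
translate([1107, 70, 30]) cube([73, 18, 1285]);
translate([1218, 70, 30]) cube([73, 18, 1285]);
translate([1329, 70, 30]) cube([73, 18, 1285]);
translate([1440, 70, 30]) cube([73, 18, 1285]);
translate([1551, 70, 30]) cube([73, 18, 1285]);


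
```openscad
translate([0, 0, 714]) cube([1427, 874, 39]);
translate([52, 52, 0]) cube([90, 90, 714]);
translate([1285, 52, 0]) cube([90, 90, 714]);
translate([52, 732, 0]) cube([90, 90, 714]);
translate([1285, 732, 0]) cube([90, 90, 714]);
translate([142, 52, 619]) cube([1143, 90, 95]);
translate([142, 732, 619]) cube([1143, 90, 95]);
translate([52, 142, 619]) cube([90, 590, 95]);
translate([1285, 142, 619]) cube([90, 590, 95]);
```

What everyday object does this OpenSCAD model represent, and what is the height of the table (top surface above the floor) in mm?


A table. The table height is 753 mm.

A 1427×874×39 slab sits at z = 714 on four 90 mm square posts — a table. The top surface is at 714 + 39 = 753 mm.


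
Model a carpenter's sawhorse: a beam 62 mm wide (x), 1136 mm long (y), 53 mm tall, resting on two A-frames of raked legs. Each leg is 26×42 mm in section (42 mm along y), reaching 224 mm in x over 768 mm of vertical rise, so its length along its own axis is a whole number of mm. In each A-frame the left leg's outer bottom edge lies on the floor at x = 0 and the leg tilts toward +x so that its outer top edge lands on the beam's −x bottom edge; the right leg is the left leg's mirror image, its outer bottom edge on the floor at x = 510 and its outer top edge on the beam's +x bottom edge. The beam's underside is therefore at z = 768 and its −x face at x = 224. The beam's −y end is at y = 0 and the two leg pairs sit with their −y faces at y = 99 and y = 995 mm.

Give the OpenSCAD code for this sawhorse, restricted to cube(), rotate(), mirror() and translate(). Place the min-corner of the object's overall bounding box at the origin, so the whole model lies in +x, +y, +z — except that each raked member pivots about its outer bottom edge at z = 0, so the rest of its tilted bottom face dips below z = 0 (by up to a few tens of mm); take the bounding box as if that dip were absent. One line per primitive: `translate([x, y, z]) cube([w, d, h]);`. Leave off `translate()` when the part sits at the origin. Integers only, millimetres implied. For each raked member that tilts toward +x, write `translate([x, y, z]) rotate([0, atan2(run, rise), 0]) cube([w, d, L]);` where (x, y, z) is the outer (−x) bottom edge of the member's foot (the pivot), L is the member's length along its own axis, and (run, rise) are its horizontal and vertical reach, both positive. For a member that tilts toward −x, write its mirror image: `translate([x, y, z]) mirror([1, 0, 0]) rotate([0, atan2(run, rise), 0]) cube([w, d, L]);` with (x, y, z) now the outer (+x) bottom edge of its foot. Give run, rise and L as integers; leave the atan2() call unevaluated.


translate([224, 0, 768]) cube([62, 1136, 53]);
translate([0, 99, 0]) rotate([0, atan2(224, 768), 0]) cube([26, 42, 800]);
translate([510, 99, 0]) mirror([1, 0, 0]) rotate([0, atan2(224, 768), 0]) cube([26, 42, 800]);
translate([0, 995, 0]) rotate([0, atan2(224, 768), 0]) cube([26, 42, 800]);
translate([510, 995, 0]) mirror([1, 0, 0]) rotate([0, atan2(224, 768), 0]) cube([26, 42, 800]);


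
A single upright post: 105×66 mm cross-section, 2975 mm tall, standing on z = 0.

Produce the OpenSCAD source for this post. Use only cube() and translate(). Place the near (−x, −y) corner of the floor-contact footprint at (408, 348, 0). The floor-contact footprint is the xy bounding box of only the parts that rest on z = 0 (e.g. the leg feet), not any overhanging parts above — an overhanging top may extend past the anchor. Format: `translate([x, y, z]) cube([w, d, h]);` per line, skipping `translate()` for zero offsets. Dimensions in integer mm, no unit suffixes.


translate([408, 348, 0]) cube([105, 66, 2975]);


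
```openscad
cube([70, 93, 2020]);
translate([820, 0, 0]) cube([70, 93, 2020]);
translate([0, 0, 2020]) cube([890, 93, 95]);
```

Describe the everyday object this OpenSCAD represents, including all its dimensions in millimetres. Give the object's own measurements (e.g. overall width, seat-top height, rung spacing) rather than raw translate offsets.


A door frame. The clear opening is 750 mm wide and 2020 mm high. Two 70 mm wide jambs, 93 mm deep, stand either side of the opening from the floor to the top of the opening. A 95 mm thick head sits across the top of both jambs, spanning the full outside width of the frame.


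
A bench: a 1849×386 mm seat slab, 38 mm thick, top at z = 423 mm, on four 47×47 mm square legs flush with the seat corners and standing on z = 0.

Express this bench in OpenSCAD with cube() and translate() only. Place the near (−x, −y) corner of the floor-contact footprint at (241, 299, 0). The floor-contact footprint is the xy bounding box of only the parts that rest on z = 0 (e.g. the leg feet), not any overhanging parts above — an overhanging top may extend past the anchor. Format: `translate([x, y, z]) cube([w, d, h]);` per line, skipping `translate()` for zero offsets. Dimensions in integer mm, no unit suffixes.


translate([241, 299, 385]) cube([1849, 386, 38]);
translate([241, 299, 0]) cube([47, 47, 385]);
translate([241, 638, 0]) cube([47, 47, 385]);
translate([2043, 299, 0]) cube([47, 47, 385]);
translate([2043, 638, 0]) cube([47, 47, 385]);


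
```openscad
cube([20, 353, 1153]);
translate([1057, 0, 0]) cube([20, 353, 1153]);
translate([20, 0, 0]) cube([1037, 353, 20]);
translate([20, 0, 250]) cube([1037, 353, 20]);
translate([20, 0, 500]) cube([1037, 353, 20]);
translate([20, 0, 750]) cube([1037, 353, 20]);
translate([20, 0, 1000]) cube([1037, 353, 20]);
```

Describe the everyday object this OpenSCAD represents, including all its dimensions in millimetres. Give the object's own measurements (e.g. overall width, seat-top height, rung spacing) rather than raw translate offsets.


An open bookshelf. Two side panels, each 20 mm thick, 353 mm deep and 1153 mm tall, stand 1077 mm apart (outside-to-outside). Between them sit 5 shelves, each 20 mm thick and 353 mm deep, spanning the full gap between the sides. The bottom shelf rests on the floor (its underside at z = 0) and the clear gap between one shelf's top and the next shelf's underside is 230 mm.
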